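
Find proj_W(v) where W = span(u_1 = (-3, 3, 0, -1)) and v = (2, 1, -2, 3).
proj_W(v) = (18/19, -18/19, 0, 6/19)

Set up U = [u_1 | ... | u_1] ∈ R^(4×1). The projector onto W = col(U) is P = U (U^T U)^(-1) U^T.
Compute U^T U =
  [19],
and U^T v = (-6).
Solve U^T U · c = U^T v for the coefficients: c = (-6/19). The projection is proj_W(v) = U c.
Check: (v - proj_W(v)) · u_1 = 0  (should be 0).
Result: proj_W(v) = (18/19, -18/19, 0, 6/19).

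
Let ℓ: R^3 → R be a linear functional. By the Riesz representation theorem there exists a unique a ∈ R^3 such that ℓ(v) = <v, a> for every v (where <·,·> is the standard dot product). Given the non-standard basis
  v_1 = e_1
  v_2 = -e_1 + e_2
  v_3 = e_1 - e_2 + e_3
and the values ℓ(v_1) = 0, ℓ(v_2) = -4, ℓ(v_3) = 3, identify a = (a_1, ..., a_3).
a = (0, -4, -1)

Write a = (a_1, ..., a_3) in the standard basis. For each basis vector v_i, ℓ(v_i) = <v_i, a> is a linear equation in the a_j's. Collect the n equations into a matrix system V a = ℓ, where row i of V is v_i (expressed in the standard basis). Since V is invertible (lower-triangular with 1s on the diagonal, up to permutation), solve by back-substitution:
  V =
[[1, 0, 0],
 [-1, 1, 0],
 [1, -1, 1]]
  V a = (0, -4, 3)
Solving gives a = (0, -4, -1).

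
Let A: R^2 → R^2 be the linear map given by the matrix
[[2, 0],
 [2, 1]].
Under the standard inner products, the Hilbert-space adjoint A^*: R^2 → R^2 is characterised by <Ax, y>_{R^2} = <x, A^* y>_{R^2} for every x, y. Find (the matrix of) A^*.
A^* = A^T =
[[2, 2],
 [0, 1]]

For real matrices with standard dot products, the defining identity <Ax, y> = <x, A^* y> gives (Ax)^T y = x^T (A^*) y, i.e. x^T A^T y = x^T (A^*) y. Since this holds for all x, y, we must have A^* = A^T. Therefore
A^* =
[[2, 2],
 [0, 1]].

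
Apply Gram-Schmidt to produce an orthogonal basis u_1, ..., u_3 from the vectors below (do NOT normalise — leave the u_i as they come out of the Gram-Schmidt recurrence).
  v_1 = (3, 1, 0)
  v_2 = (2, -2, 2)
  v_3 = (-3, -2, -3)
Orthogonal basis:
  u_1 = (3, 1, 0)
  u_2 = (4/5, -12/5, 2)
  u_3 = (15/26, -45/26, -30/13)

Apply the Gram-Schmidt recurrence
  u_1 = v_1
  u_i = v_i − Σ_{j<i} ((v_i · u_j) / (u_j · u_j)) · u_j.

Step by step this gives:
  u_1 = (3, 1, 0)
  u_2 = (4/5, -12/5, 2)
  u_3 = (15/26, -45/26, -30/13)

Orthogonality check:
  u_2 · u_1 = 0 (should be 0)
  u_3 · u_1 = 0 (should be 0)
  u_3 · u_2 = 0 (should be 0)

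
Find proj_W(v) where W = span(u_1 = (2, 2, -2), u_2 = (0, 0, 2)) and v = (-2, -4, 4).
proj_W(v) = (-3, -3, 4)

Set up U = [u_1 | ... | u_2] ∈ R^(3×2). The projector onto W = col(U) is P = U (U^T U)^(-1) U^T.
Compute U^T U =
  [12, -4]
  [-4, 4],
and U^T v = (-20, 8).
Solve U^T U · c = U^T v for the coefficients: c = (-3/2, 1/2). The projection is proj_W(v) = U c.
Check: (v - proj_W(v)) · u_1 = 0  (should be 0).
Check: (v - proj_W(v)) · u_2 = 0  (should be 0).
Result: proj_W(v) = (-3, -3, 4).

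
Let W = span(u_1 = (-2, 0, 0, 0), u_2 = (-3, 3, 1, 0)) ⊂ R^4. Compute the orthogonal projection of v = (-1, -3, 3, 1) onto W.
proj_W(v) = (-1, -9/5, -3/5, 0)

Set up U = [u_1 | ... | u_2] ∈ R^(4×2). The projector onto W = col(U) is P = U (U^T U)^(-1) U^T.
Compute U^T U =
  [4, 6]
  [6, 19],
and U^T v = (2, -3).
Solve U^T U · c = U^T v for the coefficients: c = (7/5, -3/5). The projection is proj_W(v) = U c.
Check: (v - proj_W(v)) · u_1 = 0  (should be 0).
Check: (v - proj_W(v)) · u_2 = 0  (should be 0).
Result: proj_W(v) = (-1, -9/5, -3/5, 0).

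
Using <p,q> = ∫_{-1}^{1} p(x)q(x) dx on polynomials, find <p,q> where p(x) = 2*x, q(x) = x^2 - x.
<p,q> = -4/3

Expand the product: p(x)·q(x) = 2*x^3 - 2*x^2.
∫_{-1}^{1} of each monomial x^k gives [2/(k+1) if k even, 0 if k odd]. Integrating term-by-term (or equivalently evaluating the antiderivative F(x) = x^4/2 - 2*x^3/3 at the endpoints):
  F(1) − F(−1) = -1/6 − (7/6) = -4/3.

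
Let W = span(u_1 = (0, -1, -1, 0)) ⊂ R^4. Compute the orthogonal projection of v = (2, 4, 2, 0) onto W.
proj_W(v) = (0, 3, 3, 0)

Set up U = [u_1 | ... | u_1] ∈ R^(4×1). The projector onto W = col(U) is P = U (U^T U)^(-1) U^T.
Compute U^T U =
  [2],
and U^T v = (-6).
Solve U^T U · c = U^T v for the coefficients: c = (-3). The projection is proj_W(v) = U c.
Check: (v - proj_W(v)) · u_1 = 0  (should be 0).
Result: proj_W(v) = (0, 3, 3, 0).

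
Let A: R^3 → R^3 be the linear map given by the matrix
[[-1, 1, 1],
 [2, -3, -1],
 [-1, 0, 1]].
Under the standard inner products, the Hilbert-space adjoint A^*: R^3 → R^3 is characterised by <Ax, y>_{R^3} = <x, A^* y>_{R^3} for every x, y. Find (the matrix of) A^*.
A^* = A^T =
[[-1, 2, -1],
 [1, -3, 0],
 [1, -1, 1]]

For real matrices with standard dot products, the defining identity <Ax, y> = <x, A^* y> gives (Ax)^T y = x^T (A^*) y, i.e. x^T A^T y = x^T (A^*) y. Since this holds for all x, y, we must have A^* = A^T. Therefore
A^* =
[[-1, 2, -1],
 [1, -3, 0],
 [1, -1, 1]].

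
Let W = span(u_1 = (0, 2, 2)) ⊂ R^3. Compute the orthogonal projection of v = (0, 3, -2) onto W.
proj_W(v) = (0, 1/2, 1/2)

Set up U = [u_1 | ... | u_1] ∈ R^(3×1). The projector onto W = col(U) is P = U (U^T U)^(-1) U^T.
Compute U^T U =
  [8],
and U^T v = (2).
Solve U^T U · c = U^T v for the coefficients: c = (1/4). The projection is proj_W(v) = U c.
Check: (v - proj_W(v)) · u_1 = 0  (should be 0).
Result: proj_W(v) = (0, 1/2, 1/2).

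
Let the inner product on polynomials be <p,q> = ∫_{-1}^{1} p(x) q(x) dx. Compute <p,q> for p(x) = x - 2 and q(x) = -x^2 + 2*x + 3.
<p,q> = -28/3

Expand the product: p(x)·q(x) = -x^3 + 4*x^2 - x - 6.
∫_{-1}^{1} of each monomial x^k gives [2/(k+1) if k even, 0 if k odd]. Integrating term-by-term (or equivalently evaluating the antiderivative F(x) = -x^4/4 + 4*x^3/3 - x^2/2 - 6*x at the endpoints):
  F(1) − F(−1) = -65/12 − (47/12) = -28/3.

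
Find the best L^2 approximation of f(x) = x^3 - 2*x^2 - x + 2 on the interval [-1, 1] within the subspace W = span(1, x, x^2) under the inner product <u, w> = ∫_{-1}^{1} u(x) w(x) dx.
g(x) = -2*x^2 - 2*x/5 + 2

The best approximation g ∈ W is the orthogonal projection of f onto W. Writing g = a_0 + a_1 x + a_2 x^2, the coefficients solve the normal equations G · a = b where
  G_{ij} = <φ_i, φ_j> and b_i = <f, φ_i>, with φ_0 = 1, φ_1 = x, φ_2 = x^2.
G =
  [2, 0, 2/3]
  [0, 2/3, 0]
  [2/3, 0, 2/5],
b = (8/3, -4/15, 8/15).
Solving gives a_0 = 2, a_1 = -2/5, a_2 = -2, so
  g(x) = -2*x^2 - 2*x/5 + 2.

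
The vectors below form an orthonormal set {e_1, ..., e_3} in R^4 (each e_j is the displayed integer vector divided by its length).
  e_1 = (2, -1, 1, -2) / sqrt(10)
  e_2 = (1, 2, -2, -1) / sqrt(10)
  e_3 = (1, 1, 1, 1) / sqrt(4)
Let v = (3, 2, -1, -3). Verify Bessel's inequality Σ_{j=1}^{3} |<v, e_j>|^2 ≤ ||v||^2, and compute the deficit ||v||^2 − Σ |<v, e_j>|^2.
Σ |<v, e_j>|^2 = 91/4; ||v||^2 = 23; deficit = 1/4

Write each e_j = u_j / sqrt(<u_j, u_j>) where u_j is the displayed integer vector. Then <v, e_j> = <v, u_j> / sqrt(<u_j, u_j>), so |<v, e_j>|^2 = <v, u_j>^2 / <u_j, u_j>.
Coefficients: <v, e_1> = 9/sqrt(10), <v, e_2> = 12/sqrt(10), <v, e_3> = 1/sqrt(4).
Square and sum: Σ |<v, e_j>|^2 = 91/4.
Compute ||v||^2 = v·v = 23.
Deficit = 23 − 91/4 = 1/4 ≥ 0, confirming Bessel's inequality. (The deficit equals ||v − Σ <v,e_j> e_j||^2, the squared distance from v to span{e_j}.)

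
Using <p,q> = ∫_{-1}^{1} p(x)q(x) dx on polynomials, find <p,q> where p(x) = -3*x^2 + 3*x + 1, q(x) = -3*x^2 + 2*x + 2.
<p,q> = 28/5

Expand the product: p(x)·q(x) = 9*x^4 - 15*x^3 - 3*x^2 + 8*x + 2.
∫_{-1}^{1} of each monomial x^k gives [2/(k+1) if k even, 0 if k odd]. Integrating term-by-term (or equivalently evaluating the antiderivative F(x) = 9*x^5/5 - 15*x^4/4 - x^3 + 4*x^2 + 2*x at the endpoints):
  F(1) − F(−1) = 61/20 − (-51/20) = 28/5.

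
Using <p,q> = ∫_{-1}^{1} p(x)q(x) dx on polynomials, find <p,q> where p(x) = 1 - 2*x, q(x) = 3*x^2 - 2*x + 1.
<p,q> = 20/3

Expand the product: p(x)·q(x) = -6*x^3 + 7*x^2 - 4*x + 1.
∫_{-1}^{1} of each monomial x^k gives [2/(k+1) if k even, 0 if k odd]. Integrating term-by-term (or equivalently evaluating the antiderivative F(x) = -3*x^4/2 + 7*x^3/3 - 2*x^2 + x at the endpoints):
  F(1) − F(−1) = -1/6 − (-41/6) = 20/3.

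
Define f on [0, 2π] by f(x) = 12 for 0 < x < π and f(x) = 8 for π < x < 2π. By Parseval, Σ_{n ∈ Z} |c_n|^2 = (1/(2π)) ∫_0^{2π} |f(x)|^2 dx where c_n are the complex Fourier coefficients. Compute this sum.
Σ |c_n|^2 = 104

Parseval equates the L^2 energy of f (normalised by 1/(2π)) with the ℓ^2 sum of its Fourier coefficients: (1/(2π)) ∫_0^{2π} |f|^2 = Σ |c_n|^2.
Compute the left side: (1/(2π)) [∫_0^π 12^2 dx + ∫_π^{2π} 8^2 dx] = (1/(2π)) · (144π + 64π) = (144 + 64)/2 = 104.
So Σ_{n ∈ Z} |c_n|^2 = 104.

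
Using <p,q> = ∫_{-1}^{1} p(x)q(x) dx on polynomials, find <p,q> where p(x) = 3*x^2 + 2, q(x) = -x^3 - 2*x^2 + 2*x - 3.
<p,q> = -346/15

Expand the product: p(x)·q(x) = -3*x^5 - 6*x^4 + 4*x^3 - 13*x^2 + 4*x - 6.
∫_{-1}^{1} of each monomial x^k gives [2/(k+1) if k even, 0 if k odd]. Integrating term-by-term (or equivalently evaluating the antiderivative F(x) = -x^6/2 - 6*x^5/5 + x^4 - 13*x^3/3 + 2*x^2 - 6*x at the endpoints):
  F(1) − F(−1) = -271/30 − (421/30) = -346/15.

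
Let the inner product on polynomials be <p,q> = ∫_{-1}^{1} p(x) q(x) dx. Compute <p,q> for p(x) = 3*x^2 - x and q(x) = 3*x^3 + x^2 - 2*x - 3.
<p,q> = -14/3

Expand the product: p(x)·q(x) = 9*x^5 - 7*x^3 - 7*x^2 + 3*x.
∫_{-1}^{1} of each monomial x^k gives [2/(k+1) if k even, 0 if k odd]. Integrating term-by-term (or equivalently evaluating the antiderivative F(x) = 3*x^6/2 - 7*x^4/4 - 7*x^3/3 + 3*x^2/2 at the endpoints):
  F(1) − F(−1) = -13/12 − (43/12) = -14/3.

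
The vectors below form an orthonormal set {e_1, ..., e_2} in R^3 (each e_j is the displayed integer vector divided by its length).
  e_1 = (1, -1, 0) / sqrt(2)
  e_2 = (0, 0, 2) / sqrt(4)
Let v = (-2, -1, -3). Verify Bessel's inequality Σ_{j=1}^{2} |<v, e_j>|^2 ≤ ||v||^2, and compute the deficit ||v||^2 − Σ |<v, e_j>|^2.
Σ |<v, e_j>|^2 = 19/2; ||v||^2 = 14; deficit = 9/2

Write each e_j = u_j / sqrt(<u_j, u_j>) where u_j is the displayed integer vector. Then <v, e_j> = <v, u_j> / sqrt(<u_j, u_j>), so |<v, e_j>|^2 = <v, u_j>^2 / <u_j, u_j>.
Coefficients: <v, e_1> = -1/sqrt(2), <v, e_2> = -6/sqrt(4).
Square and sum: Σ |<v, e_j>|^2 = 19/2.
Compute ||v||^2 = v·v = 14.
Deficit = 14 − 19/2 = 9/2 ≥ 0, confirming Bessel's inequality. (The deficit equals ||v − Σ <v,e_j> e_j||^2, the squared distance from v to span{e_j}.)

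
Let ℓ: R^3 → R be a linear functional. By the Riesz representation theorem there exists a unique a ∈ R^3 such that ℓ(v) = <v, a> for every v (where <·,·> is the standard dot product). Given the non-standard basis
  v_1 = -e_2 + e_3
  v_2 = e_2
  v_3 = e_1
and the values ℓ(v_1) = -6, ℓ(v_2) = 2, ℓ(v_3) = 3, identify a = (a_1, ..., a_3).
a = (3, 2, -4)

Write a = (a_1, ..., a_3) in the standard basis. For each basis vector v_i, ℓ(v_i) = <v_i, a> is a linear equation in the a_j's. Collect the n equations into a matrix system V a = ℓ, where row i of V is v_i (expressed in the standard basis). Since V is invertible (lower-triangular with 1s on the diagonal, up to permutation), solve by back-substitution:
  V =
[[0, -1, 1],
 [0, 1, 0],
 [1, 0, 0]]
  V a = (-6, 2, 3)
Solving gives a = (3, 2, -4).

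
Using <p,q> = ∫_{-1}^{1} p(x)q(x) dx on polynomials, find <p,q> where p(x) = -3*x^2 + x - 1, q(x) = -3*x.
<p,q> = -2

Expand the product: p(x)·q(x) = 9*x^3 - 3*x^2 + 3*x.
∫_{-1}^{1} of each monomial x^k gives [2/(k+1) if k even, 0 if k odd]. Integrating term-by-term (or equivalently evaluating the antiderivative F(x) = 9*x^4/4 - x^3 + 3*x^2/2 at the endpoints):
  F(1) − F(−1) = 11/4 − (19/4) = -2.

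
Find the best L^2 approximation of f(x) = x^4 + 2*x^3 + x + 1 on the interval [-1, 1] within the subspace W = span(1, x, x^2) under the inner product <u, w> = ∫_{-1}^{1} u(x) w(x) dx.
g(x) = 6*x^2/7 + 11*x/5 + 32/35

The best approximation g ∈ W is the orthogonal projection of f onto W. Writing g = a_0 + a_1 x + a_2 x^2, the coefficients solve the normal equations G · a = b where
  G_{ij} = <φ_i, φ_j> and b_i = <f, φ_i>, with φ_0 = 1, φ_1 = x, φ_2 = x^2.
G =
  [2, 0, 2/3]
  [0, 2/3, 0]
  [2/3, 0, 2/5],
b = (12/5, 22/15, 20/21).
Solving gives a_0 = 32/35, a_1 = 11/5, a_2 = 6/7, so
  g(x) = 6*x^2/7 + 11*x/5 + 32/35.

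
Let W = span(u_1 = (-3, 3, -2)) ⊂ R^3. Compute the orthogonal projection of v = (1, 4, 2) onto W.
proj_W(v) = (-15/22, 15/22, -5/11)

Set up U = [u_1 | ... | u_1] ∈ R^(3×1). The projector onto W = col(U) is P = U (U^T U)^(-1) U^T.
Compute U^T U =
  [22],
and U^T v = (5).
Solve U^T U · c = U^T v for the coefficients: c = (5/22). The projection is proj_W(v) = U c.
Check: (v - proj_W(v)) · u_1 = 0  (should be 0).
Result: proj_W(v) = (-15/22, 15/22, -5/11).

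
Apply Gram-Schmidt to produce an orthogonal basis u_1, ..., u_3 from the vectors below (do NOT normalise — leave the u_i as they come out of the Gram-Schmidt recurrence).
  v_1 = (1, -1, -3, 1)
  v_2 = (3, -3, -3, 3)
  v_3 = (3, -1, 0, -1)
Orthogonal basis:
  u_1 = (1, -1, -3, 1)
  u_2 = (3/2, -3/2, 3/2, 3/2)
  u_3 = (2, 0, 0, -2)

Apply the Gram-Schmidt recurrence
  u_1 = v_1
  u_i = v_i − Σ_{j<i} ((v_i · u_j) / (u_j · u_j)) · u_j.

Step by step this gives:
  u_1 = (1, -1, -3, 1)
  u_2 = (3/2, -3/2, 3/2, 3/2)
  u_3 = (2, 0, 0, -2)

Orthogonality check:
  u_2 · u_1 = 0 (should be 0)
  u_3 · u_1 = 0 (should be 0)
  u_3 · u_2 = 0 (should be 0)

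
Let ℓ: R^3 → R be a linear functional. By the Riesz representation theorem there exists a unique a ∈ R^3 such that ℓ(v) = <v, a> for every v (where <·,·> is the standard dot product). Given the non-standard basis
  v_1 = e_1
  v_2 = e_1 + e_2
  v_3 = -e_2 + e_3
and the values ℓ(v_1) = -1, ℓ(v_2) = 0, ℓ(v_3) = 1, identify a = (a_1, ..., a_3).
a = (-1, 1, 2)

Write a = (a_1, ..., a_3) in the standard basis. For each basis vector v_i, ℓ(v_i) = <v_i, a> is a linear equation in the a_j's. Collect the n equations into a matrix system V a = ℓ, where row i of V is v_i (expressed in the standard basis). Since V is invertible (lower-triangular with 1s on the diagonal, up to permutation), solve by back-substitution:
  V =
[[1, 0, 0],
 [1, 1, 0],
 [0, -1, 1]]
  V a = (-1, 0, 1)
Solving gives a = (-1, 1, 2).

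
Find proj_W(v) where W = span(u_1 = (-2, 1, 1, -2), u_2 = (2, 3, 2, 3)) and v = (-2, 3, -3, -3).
proj_W(v) = (-104/47, 12/47, 22/47, -114/47)

Set up U = [u_1 | ... | u_2] ∈ R^(4×2). The projector onto W = col(U) is P = U (U^T U)^(-1) U^T.
Compute U^T U =
  [10, -5]
  [-5, 26],
and U^T v = (10, -10).
Solve U^T U · c = U^T v for the coefficients: c = (42/47, -10/47). The projection is proj_W(v) = U c.
Check: (v - proj_W(v)) · u_1 = 0  (should be 0).
Check: (v - proj_W(v)) · u_2 = 0  (should be 0).
Result: proj_W(v) = (-104/47, 12/47, 22/47, -114/47).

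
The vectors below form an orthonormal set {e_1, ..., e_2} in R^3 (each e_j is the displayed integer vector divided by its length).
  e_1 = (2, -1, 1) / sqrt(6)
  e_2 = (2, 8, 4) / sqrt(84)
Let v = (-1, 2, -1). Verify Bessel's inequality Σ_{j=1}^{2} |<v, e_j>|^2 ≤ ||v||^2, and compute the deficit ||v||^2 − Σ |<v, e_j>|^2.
Σ |<v, e_j>|^2 = 75/14; ||v||^2 = 6; deficit = 9/14

Write each e_j = u_j / sqrt(<u_j, u_j>) where u_j is the displayed integer vector. Then <v, e_j> = <v, u_j> / sqrt(<u_j, u_j>), so |<v, e_j>|^2 = <v, u_j>^2 / <u_j, u_j>.
Coefficients: <v, e_1> = -5/sqrt(6), <v, e_2> = 10/sqrt(84).
Square and sum: Σ |<v, e_j>|^2 = 75/14.
Compute ||v||^2 = v·v = 6.
Deficit = 6 − 75/14 = 9/14 ≥ 0, confirming Bessel's inequality. (The deficit equals ||v − Σ <v,e_j> e_j||^2, the squared distance from v to span{e_j}.)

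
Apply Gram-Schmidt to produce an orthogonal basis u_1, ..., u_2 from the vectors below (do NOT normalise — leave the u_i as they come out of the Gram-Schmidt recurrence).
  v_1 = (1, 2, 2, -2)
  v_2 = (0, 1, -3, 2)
Orthogonal basis:
  u_1 = (1, 2, 2, -2)
  u_2 = (8/13, 29/13, -23/13, 10/13)

Apply the Gram-Schmidt recurrence
  u_1 = v_1
  u_i = v_i − Σ_{j<i} ((v_i · u_j) / (u_j · u_j)) · u_j.

Step by step this gives:
  u_1 = (1, 2, 2, -2)
  u_2 = (8/13, 29/13, -23/13, 10/13)

Orthogonality check:
  u_2 · u_1 = 0 (should be 0)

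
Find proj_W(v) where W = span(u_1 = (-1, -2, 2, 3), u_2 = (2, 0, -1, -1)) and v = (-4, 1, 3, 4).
proj_W(v) = (-275/59, -30/59, 160/59, 175/59)

Set up U = [u_1 | ... | u_2] ∈ R^(4×2). The projector onto W = col(U) is P = U (U^T U)^(-1) U^T.
Compute U^T U =
  [18, -7]
  [-7, 6],
and U^T v = (20, -15).
Solve U^T U · c = U^T v for the coefficients: c = (15/59, -130/59). The projection is proj_W(v) = U c.
Check: (v - proj_W(v)) · u_1 = 0  (should be 0).
Check: (v - proj_W(v)) · u_2 = 0  (should be 0).
Result: proj_W(v) = (-275/59, -30/59, 160/59, 175/59).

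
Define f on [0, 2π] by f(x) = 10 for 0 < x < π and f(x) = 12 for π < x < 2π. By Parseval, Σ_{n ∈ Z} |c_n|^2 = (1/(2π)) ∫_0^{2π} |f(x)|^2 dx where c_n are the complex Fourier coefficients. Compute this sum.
Σ |c_n|^2 = 122

Parseval equates the L^2 energy of f (normalised by 1/(2π)) with the ℓ^2 sum of its Fourier coefficients: (1/(2π)) ∫_0^{2π} |f|^2 = Σ |c_n|^2.
Compute the left side: (1/(2π)) [∫_0^π 10^2 dx + ∫_π^{2π} 12^2 dx] = (1/(2π)) · (100π + 144π) = (100 + 144)/2 = 122.
So Σ_{n ∈ Z} |c_n|^2 = 122.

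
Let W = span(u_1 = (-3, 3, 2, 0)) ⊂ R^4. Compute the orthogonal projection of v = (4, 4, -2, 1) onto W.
proj_W(v) = (6/11, -6/11, -4/11, 0)

Set up U = [u_1 | ... | u_1] ∈ R^(4×1). The projector onto W = col(U) is P = U (U^T U)^(-1) U^T.
Compute U^T U =
  [22],
and U^T v = (-4).
Solve U^T U · c = U^T v for the coefficients: c = (-2/11). The projection is proj_W(v) = U c.
Check: (v - proj_W(v)) · u_1 = 0  (should be 0).
Result: proj_W(v) = (6/11, -6/11, -4/11, 0).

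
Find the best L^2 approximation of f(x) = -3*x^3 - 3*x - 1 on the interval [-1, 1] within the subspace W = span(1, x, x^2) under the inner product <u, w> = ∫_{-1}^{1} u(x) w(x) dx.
g(x) = -24*x/5 - 1

The best approximation g ∈ W is the orthogonal projection of f onto W. Writing g = a_0 + a_1 x + a_2 x^2, the coefficients solve the normal equations G · a = b where
  G_{ij} = <φ_i, φ_j> and b_i = <f, φ_i>, with φ_0 = 1, φ_1 = x, φ_2 = x^2.
G =
  [2, 0, 2/3]
  [0, 2/3, 0]
  [2/3, 0, 2/5],
b = (-2, -16/5, -2/3).
Solving gives a_0 = -1, a_1 = -24/5, a_2 = 0, so
  g(x) = -24*x/5 - 1.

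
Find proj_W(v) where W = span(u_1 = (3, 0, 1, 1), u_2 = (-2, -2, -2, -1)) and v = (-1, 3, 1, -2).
proj_W(v) = (-52/31, 80/31, 36/31, -4/31)

Set up U = [u_1 | ... | u_2] ∈ R^(4×2). The projector onto W = col(U) is P = U (U^T U)^(-1) U^T.
Compute U^T U =
  [11, -9]
  [-9, 13],
and U^T v = (-4, -4).
Solve U^T U · c = U^T v for the coefficients: c = (-44/31, -40/31). The projection is proj_W(v) = U c.
Check: (v - proj_W(v)) · u_1 = 0  (should be 0).
Check: (v - proj_W(v)) · u_2 = 0  (should be 0).
Result: proj_W(v) = (-52/31, 80/31, 36/31, -4/31).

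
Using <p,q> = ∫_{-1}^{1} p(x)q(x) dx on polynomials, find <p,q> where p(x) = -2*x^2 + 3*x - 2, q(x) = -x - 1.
<p,q> = 10/3

Expand the product: p(x)·q(x) = 2*x^3 - x^2 - x + 2.
∫_{-1}^{1} of each monomial x^k gives [2/(k+1) if k even, 0 if k odd]. Integrating term-by-term (or equivalently evaluating the antiderivative F(x) = x^4/2 - x^3/3 - x^2/2 + 2*x at the endpoints):
  F(1) − F(−1) = 5/3 − (-5/3) = 10/3.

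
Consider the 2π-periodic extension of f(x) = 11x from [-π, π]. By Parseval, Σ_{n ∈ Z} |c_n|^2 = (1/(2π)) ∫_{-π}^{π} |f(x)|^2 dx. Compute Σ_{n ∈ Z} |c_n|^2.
Σ |c_n|^2 = 121π^2/3

Expand and integrate term by term over [-π, π]:
  ∫ (11x)^2 dx = 121·(2π^3/3); ∫ 2·11·(0)·x dx = 0 (odd integrand); ∫ 0^2 dx = 0·2π.
So (1/(2π)) ∫_{-π}^{π} (11x)^2 dx = 121π^2/3 + 0 = 121π^2/3.
Parseval ⇒ Σ |c_n|^2 = 121π^2/3.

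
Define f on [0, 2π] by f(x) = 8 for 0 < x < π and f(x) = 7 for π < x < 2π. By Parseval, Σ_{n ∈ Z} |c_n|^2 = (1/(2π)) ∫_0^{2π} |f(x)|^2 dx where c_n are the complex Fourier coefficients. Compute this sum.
Σ |c_n|^2 = 113/2

Parseval equates the L^2 energy of f (normalised by 1/(2π)) with the ℓ^2 sum of its Fourier coefficients: (1/(2π)) ∫_0^{2π} |f|^2 = Σ |c_n|^2.
Compute the left side: (1/(2π)) [∫_0^π 8^2 dx + ∫_π^{2π} 7^2 dx] = (1/(2π)) · (64π + 49π) = (64 + 49)/2 = 113/2.
So Σ_{n ∈ Z} |c_n|^2 = 113/2.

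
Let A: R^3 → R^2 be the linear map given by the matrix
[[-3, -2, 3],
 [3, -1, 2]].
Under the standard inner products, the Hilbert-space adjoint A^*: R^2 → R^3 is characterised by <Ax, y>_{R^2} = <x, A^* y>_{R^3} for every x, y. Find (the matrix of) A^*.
A^* = A^T =
[[-3, 3],
 [-2, -1],
 [3, 2]]

For real matrices with standard dot products, the defining identity <Ax, y> = <x, A^* y> gives (Ax)^T y = x^T (A^*) y, i.e. x^T A^T y = x^T (A^*) y. Since this holds for all x, y, we must have A^* = A^T. Therefore
A^* =
[[-3, 3],
 [-2, -1],
 [3, 2]].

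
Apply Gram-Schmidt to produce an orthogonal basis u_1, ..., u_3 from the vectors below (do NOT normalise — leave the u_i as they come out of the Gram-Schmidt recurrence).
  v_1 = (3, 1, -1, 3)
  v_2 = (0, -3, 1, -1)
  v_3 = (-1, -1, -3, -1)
Orthogonal basis:
  u_1 = (3, 1, -1, 3)
  u_2 = (21/20, -53/20, 13/20, 1/20)
  u_3 = (-20/57, -158/171, -542/171, -68/171)

Apply the Gram-Schmidt recurrence
  u_1 = v_1
  u_i = v_i − Σ_{j<i} ((v_i · u_j) / (u_j · u_j)) · u_j.

Step by step this gives:
  u_1 = (3, 1, -1, 3)
  u_2 = (21/20, -53/20, 13/20, 1/20)
  u_3 = (-20/57, -158/171, -542/171, -68/171)

Orthogonality check:
  u_2 · u_1 = 0 (should be 0)
  u_3 · u_1 = 0 (should be 0)
  u_3 · u_2 = 0 (should be 0)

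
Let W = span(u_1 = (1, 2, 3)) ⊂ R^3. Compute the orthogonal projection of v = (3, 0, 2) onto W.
proj_W(v) = (9/14, 9/7, 27/14)

Set up U = [u_1 | ... | u_1] ∈ R^(3×1). The projector onto W = col(U) is P = U (U^T U)^(-1) U^T.
Compute U^T U =
  [14],
and U^T v = (9).
Solve U^T U · c = U^T v for the coefficients: c = (9/14). The projection is proj_W(v) = U c.
Check: (v - proj_W(v)) · u_1 = 0  (should be 0).
Result: proj_W(v) = (9/14, 9/7, 27/14).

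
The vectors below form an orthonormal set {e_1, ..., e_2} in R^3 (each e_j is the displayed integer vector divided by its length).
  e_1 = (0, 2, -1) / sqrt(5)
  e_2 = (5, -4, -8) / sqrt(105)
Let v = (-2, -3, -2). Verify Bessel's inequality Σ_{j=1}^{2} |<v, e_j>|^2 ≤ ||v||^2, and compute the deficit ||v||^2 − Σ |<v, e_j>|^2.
Σ |<v, e_j>|^2 = 44/7; ||v||^2 = 17; deficit = 75/7

Write each e_j = u_j / sqrt(<u_j, u_j>) where u_j is the displayed integer vector. Then <v, e_j> = <v, u_j> / sqrt(<u_j, u_j>), so |<v, e_j>|^2 = <v, u_j>^2 / <u_j, u_j>.
Coefficients: <v, e_1> = -4/sqrt(5), <v, e_2> = 18/sqrt(105).
Square and sum: Σ |<v, e_j>|^2 = 44/7.
Compute ||v||^2 = v·v = 17.
Deficit = 17 − 44/7 = 75/7 ≥ 0, confirming Bessel's inequality. (The deficit equals ||v − Σ <v,e_j> e_j||^2, the squared distance from v to span{e_j}.)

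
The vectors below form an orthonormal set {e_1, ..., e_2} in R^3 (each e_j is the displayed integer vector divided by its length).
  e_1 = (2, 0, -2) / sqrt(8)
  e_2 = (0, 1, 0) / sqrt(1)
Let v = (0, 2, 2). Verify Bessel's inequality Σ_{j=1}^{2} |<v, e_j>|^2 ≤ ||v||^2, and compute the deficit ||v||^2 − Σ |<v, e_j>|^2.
Σ |<v, e_j>|^2 = 6; ||v||^2 = 8; deficit = 2

Write each e_j = u_j / sqrt(<u_j, u_j>) where u_j is the displayed integer vector. Then <v, e_j> = <v, u_j> / sqrt(<u_j, u_j>), so |<v, e_j>|^2 = <v, u_j>^2 / <u_j, u_j>.
Coefficients: <v, e_1> = -4/sqrt(8), <v, e_2> = 2/sqrt(1).
Square and sum: Σ |<v, e_j>|^2 = 6.
Compute ||v||^2 = v·v = 8.
Deficit = 8 − 6 = 2 ≥ 0, confirming Bessel's inequality. (The deficit equals ||v − Σ <v,e_j> e_j||^2, the squared distance from v to span{e_j}.)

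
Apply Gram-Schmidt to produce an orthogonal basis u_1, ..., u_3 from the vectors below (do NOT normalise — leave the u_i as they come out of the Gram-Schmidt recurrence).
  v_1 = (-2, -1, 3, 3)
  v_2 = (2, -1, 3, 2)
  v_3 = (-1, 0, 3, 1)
Orthogonal basis:
  u_1 = (-2, -1, 3, 3)
  u_2 = (70/23, -11/23, 33/23, 10/23)
  u_3 = (-2/9, 61/90, 29/30, -8/9)

Apply the Gram-Schmidt recurrence
  u_1 = v_1
  u_i = v_i − Σ_{j<i} ((v_i · u_j) / (u_j · u_j)) · u_j.

Step by step this gives:
  u_1 = (-2, -1, 3, 3)
  u_2 = (70/23, -11/23, 33/23, 10/23)
  u_3 = (-2/9, 61/90, 29/30, -8/9)

Orthogonality check:
  u_2 · u_1 = 0 (should be 0)
  u_3 · u_1 = 0 (should be 0)
  u_3 · u_2 = 0 (should be 0)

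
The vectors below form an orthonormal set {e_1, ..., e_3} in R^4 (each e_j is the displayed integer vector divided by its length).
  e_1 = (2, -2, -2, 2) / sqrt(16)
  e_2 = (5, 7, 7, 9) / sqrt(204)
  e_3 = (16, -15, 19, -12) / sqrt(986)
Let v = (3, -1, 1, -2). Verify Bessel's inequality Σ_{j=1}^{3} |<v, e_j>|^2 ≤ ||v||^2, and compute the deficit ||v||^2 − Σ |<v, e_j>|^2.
Σ |<v, e_j>|^2 = 339/29; ||v||^2 = 15; deficit = 96/29

Write each e_j = u_j / sqrt(<u_j, u_j>) where u_j is the displayed integer vector. Then <v, e_j> = <v, u_j> / sqrt(<u_j, u_j>), so |<v, e_j>|^2 = <v, u_j>^2 / <u_j, u_j>.
Coefficients: <v, e_1> = 2/sqrt(16), <v, e_2> = -3/sqrt(204), <v, e_3> = 106/sqrt(986).
Square and sum: Σ |<v, e_j>|^2 = 339/29.
Compute ||v||^2 = v·v = 15.
Deficit = 15 − 339/29 = 96/29 ≥ 0, confirming Bessel's inequality. (The deficit equals ||v − Σ <v,e_j> e_j||^2, the squared distance from v to span{e_j}.)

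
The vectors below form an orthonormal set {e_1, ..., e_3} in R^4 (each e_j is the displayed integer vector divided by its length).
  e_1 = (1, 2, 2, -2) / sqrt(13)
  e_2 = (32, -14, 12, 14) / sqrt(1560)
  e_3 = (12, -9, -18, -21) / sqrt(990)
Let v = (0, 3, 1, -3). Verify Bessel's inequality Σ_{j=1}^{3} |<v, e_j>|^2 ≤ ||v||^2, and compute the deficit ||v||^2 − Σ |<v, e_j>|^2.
Σ |<v, e_j>|^2 = 206/11; ||v||^2 = 19; deficit = 3/11

Write each e_j = u_j / sqrt(<u_j, u_j>) where u_j is the displayed integer vector. Then <v, e_j> = <v, u_j> / sqrt(<u_j, u_j>), so |<v, e_j>|^2 = <v, u_j>^2 / <u_j, u_j>.
Coefficients: <v, e_1> = 14/sqrt(13), <v, e_2> = -72/sqrt(1560), <v, e_3> = 18/sqrt(990).
Square and sum: Σ |<v, e_j>|^2 = 206/11.
Compute ||v||^2 = v·v = 19.
Deficit = 19 − 206/11 = 3/11 ≥ 0, confirming Bessel's inequality. (The deficit equals ||v − Σ <v,e_j> e_j||^2, the squared distance from v to span{e_j}.)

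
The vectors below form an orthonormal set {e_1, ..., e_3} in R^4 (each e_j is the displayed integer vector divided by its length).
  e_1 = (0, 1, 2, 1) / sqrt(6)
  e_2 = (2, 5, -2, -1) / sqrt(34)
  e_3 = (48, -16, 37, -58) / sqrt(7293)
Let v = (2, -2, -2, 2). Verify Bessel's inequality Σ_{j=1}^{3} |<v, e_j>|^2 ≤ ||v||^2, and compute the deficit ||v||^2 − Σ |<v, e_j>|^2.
Σ |<v, e_j>|^2 = 524/143; ||v||^2 = 16; deficit = 1764/143

Write each e_j = u_j / sqrt(<u_j, u_j>) where u_j is the displayed integer vector. Then <v, e_j> = <v, u_j> / sqrt(<u_j, u_j>), so |<v, e_j>|^2 = <v, u_j>^2 / <u_j, u_j>.
Coefficients: <v, e_1> = -4/sqrt(6), <v, e_2> = -4/sqrt(34), <v, e_3> = -62/sqrt(7293).
Square and sum: Σ |<v, e_j>|^2 = 524/143.
Compute ||v||^2 = v·v = 16.
Deficit = 16 − 524/143 = 1764/143 ≥ 0, confirming Bessel's inequality. (The deficit equals ||v − Σ <v,e_j> e_j||^2, the squared distance from v to span{e_j}.)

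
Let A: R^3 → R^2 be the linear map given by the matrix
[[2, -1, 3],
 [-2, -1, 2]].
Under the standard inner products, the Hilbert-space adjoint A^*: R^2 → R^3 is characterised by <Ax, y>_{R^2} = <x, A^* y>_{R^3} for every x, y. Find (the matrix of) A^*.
A^* = A^T =
[[2, -2],
 [-1, -1],
 [3, 2]]

For real matrices with standard dot products, the defining identity <Ax, y> = <x, A^* y> gives (Ax)^T y = x^T (A^*) y, i.e. x^T A^T y = x^T (A^*) y. Since this holds for all x, y, we must have A^* = A^T. Therefore
A^* =
[[2, -2],
 [-1, -1],
 [3, 2]].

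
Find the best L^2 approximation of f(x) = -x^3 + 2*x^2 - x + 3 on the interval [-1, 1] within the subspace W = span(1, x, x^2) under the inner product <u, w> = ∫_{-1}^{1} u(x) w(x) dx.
g(x) = 2*x^2 - 8*x/5 + 3

The best approximation g ∈ W is the orthogonal projection of f onto W. Writing g = a_0 + a_1 x + a_2 x^2, the coefficients solve the normal equations G · a = b where
  G_{ij} = <φ_i, φ_j> and b_i = <f, φ_i>, with φ_0 = 1, φ_1 = x, φ_2 = x^2.
G =
  [2, 0, 2/3]
  [0, 2/3, 0]
  [2/3, 0, 2/5],
b = (22/3, -16/15, 14/5).
Solving gives a_0 = 3, a_1 = -8/5, a_2 = 2, so
  g(x) = 2*x^2 - 8*x/5 + 3.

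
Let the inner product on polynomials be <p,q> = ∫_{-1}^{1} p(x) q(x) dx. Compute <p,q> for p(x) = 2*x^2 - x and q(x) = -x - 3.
<p,q> = -10/3

Expand the product: p(x)·q(x) = -2*x^3 - 5*x^2 + 3*x.
∫_{-1}^{1} of each monomial x^k gives [2/(k+1) if k even, 0 if k odd]. Integrating term-by-term (or equivalently evaluating the antiderivative F(x) = -x^4/2 - 5*x^3/3 + 3*x^2/2 at the endpoints):
  F(1) − F(−1) = -2/3 − (8/3) = -10/3.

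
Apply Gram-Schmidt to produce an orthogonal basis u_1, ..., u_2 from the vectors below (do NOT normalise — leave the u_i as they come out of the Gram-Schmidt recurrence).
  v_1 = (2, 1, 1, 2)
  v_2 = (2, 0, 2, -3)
Orthogonal basis:
  u_1 = (2, 1, 1, 2)
  u_2 = (2, 0, 2, -3)

Apply the Gram-Schmidt recurrence
  u_1 = v_1
  u_i = v_i − Σ_{j<i} ((v_i · u_j) / (u_j · u_j)) · u_j.

Step by step this gives:
  u_1 = (2, 1, 1, 2)
  u_2 = (2, 0, 2, -3)

Orthogonality check:
  u_2 · u_1 = 0 (should be 0)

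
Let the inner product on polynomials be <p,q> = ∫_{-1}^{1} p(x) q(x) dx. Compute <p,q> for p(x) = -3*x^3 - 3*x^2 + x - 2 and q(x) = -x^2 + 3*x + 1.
<p,q> = -76/15

Expand the product: p(x)·q(x) = 3*x^5 - 6*x^4 - 13*x^3 + 2*x^2 - 5*x - 2.
∫_{-1}^{1} of each monomial x^k gives [2/(k+1) if k even, 0 if k odd]. Integrating term-by-term (or equivalently evaluating the antiderivative F(x) = x^6/2 - 6*x^5/5 - 13*x^4/4 + 2*x^3/3 - 5*x^2/2 - 2*x at the endpoints):
  F(1) − F(−1) = -467/60 − (-163/60) = -76/15.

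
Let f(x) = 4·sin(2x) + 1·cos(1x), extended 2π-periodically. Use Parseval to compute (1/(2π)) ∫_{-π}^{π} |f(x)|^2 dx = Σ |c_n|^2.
Σ |c_n|^2 = 17/2

Expand |f|^2 and use orthogonality of {sin(nx), cos(mx)} on [-π, π]:
  ∫_{-π}^{π} sin(nx)^2 dx = π, ∫ cos(mx)^2 dx = π, and cross terms integrate to 0.
So ∫_{-π}^{π} f(x)^2 dx = 4^2 · π + 1^2 · π = (16 + 1)π.
Divide by 2π: (16 + 1)/2 = 17/2.
By Parseval, this equals Σ |c_n|^2.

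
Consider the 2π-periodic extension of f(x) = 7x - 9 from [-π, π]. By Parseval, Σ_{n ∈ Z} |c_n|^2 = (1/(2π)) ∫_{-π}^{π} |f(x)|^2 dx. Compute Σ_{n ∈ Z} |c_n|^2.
Σ |c_n|^2 = 49π^2/3 + 81

Expand and integrate term by term over [-π, π]:
  ∫ (7x)^2 dx = 49·(2π^3/3); ∫ 2·7·(-9)·x dx = 0 (odd integrand); ∫ (-9)^2 dx = 81·2π.
So (1/(2π)) ∫_{-π}^{π} (7x - 9)^2 dx = 49π^2/3 + 81 = 49π^2/3 + 81.
Parseval ⇒ Σ |c_n|^2 = 49π^2/3 + 81.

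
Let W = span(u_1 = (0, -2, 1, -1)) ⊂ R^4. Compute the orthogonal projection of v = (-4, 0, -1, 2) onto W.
proj_W(v) = (0, 1, -1/2, 1/2)

Set up U = [u_1 | ... | u_1] ∈ R^(4×1). The projector onto W = col(U) is P = U (U^T U)^(-1) U^T.
Compute U^T U =
  [6],
and U^T v = (-3).
Solve U^T U · c = U^T v for the coefficients: c = (-1/2). The projection is proj_W(v) = U c.
Check: (v - proj_W(v)) · u_1 = 0  (should be 0).
Result: proj_W(v) = (0, 1, -1/2, 1/2).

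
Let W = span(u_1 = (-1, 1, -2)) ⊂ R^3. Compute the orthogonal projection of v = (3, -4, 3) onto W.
proj_W(v) = (13/6, -13/6, 13/3)

Set up U = [u_1 | ... | u_1] ∈ R^(3×1). The projector onto W = col(U) is P = U (U^T U)^(-1) U^T.
Compute U^T U =
  [6],
and U^T v = (-13).
Solve U^T U · c = U^T v for the coefficients: c = (-13/6). The projection is proj_W(v) = U c.
Check: (v - proj_W(v)) · u_1 = 0  (should be 0).
Result: proj_W(v) = (13/6, -13/6, 13/3).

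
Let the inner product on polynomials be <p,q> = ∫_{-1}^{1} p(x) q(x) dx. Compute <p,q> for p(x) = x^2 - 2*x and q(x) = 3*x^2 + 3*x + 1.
<p,q> = -32/15

Expand the product: p(x)·q(x) = 3*x^4 - 3*x^3 - 5*x^2 - 2*x.
∫_{-1}^{1} of each monomial x^k gives [2/(k+1) if k even, 0 if k odd]. Integrating term-by-term (or equivalently evaluating the antiderivative F(x) = 3*x^5/5 - 3*x^4/4 - 5*x^3/3 - x^2 at the endpoints):
  F(1) − F(−1) = -169/60 − (-41/60) = -32/15.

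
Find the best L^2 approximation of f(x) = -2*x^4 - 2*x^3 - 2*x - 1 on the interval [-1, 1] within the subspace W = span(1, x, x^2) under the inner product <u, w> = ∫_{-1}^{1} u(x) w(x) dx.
g(x) = -12*x^2/7 - 16*x/5 - 29/35

The best approximation g ∈ W is the orthogonal projection of f onto W. Writing g = a_0 + a_1 x + a_2 x^2, the coefficients solve the normal equations G · a = b where
  G_{ij} = <φ_i, φ_j> and b_i = <f, φ_i>, with φ_0 = 1, φ_1 = x, φ_2 = x^2.
G =
  [2, 0, 2/3]
  [0, 2/3, 0]
  [2/3, 0, 2/5],
b = (-14/5, -32/15, -26/21).
Solving gives a_0 = -29/35, a_1 = -16/5, a_2 = -12/7, so
  g(x) = -12*x^2/7 - 16*x/5 - 29/35.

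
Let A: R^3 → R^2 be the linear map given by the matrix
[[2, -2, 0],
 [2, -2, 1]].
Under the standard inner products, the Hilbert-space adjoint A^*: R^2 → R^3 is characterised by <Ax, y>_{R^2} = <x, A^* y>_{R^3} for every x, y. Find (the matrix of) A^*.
A^* = A^T =
[[2, 2],
 [-2, -2],
 [0, 1]]

For real matrices with standard dot products, the defining identity <Ax, y> = <x, A^* y> gives (Ax)^T y = x^T (A^*) y, i.e. x^T A^T y = x^T (A^*) y. Since this holds for all x, y, we must have A^* = A^T. Therefore
A^* =
[[2, 2],
 [-2, -2],
 [0, 1]].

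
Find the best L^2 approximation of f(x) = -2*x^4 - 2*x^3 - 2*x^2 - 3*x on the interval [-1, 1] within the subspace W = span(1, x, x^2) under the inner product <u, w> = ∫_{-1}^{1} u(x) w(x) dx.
g(x) = -26*x^2/7 - 21*x/5 + 6/35

The best approximation g ∈ W is the orthogonal projection of f onto W. Writing g = a_0 + a_1 x + a_2 x^2, the coefficients solve the normal equations G · a = b where
  G_{ij} = <φ_i, φ_j> and b_i = <f, φ_i>, with φ_0 = 1, φ_1 = x, φ_2 = x^2.
G =
  [2, 0, 2/3]
  [0, 2/3, 0]
  [2/3, 0, 2/5],
b = (-32/15, -14/5, -48/35).
Solving gives a_0 = 6/35, a_1 = -21/5, a_2 = -26/7, so
  g(x) = -26*x^2/7 - 21*x/5 + 6/35.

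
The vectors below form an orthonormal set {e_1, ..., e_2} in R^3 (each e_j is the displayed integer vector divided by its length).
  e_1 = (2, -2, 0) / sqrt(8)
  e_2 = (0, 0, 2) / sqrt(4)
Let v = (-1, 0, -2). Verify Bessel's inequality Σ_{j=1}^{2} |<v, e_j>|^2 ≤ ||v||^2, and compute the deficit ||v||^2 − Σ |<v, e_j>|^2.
Σ |<v, e_j>|^2 = 9/2; ||v||^2 = 5; deficit = 1/2

Write each e_j = u_j / sqrt(<u_j, u_j>) where u_j is the displayed integer vector. Then <v, e_j> = <v, u_j> / sqrt(<u_j, u_j>), so |<v, e_j>|^2 = <v, u_j>^2 / <u_j, u_j>.
Coefficients: <v, e_1> = -2/sqrt(8), <v, e_2> = -4/sqrt(4).
Square and sum: Σ |<v, e_j>|^2 = 9/2.
Compute ||v||^2 = v·v = 5.
Deficit = 5 − 9/2 = 1/2 ≥ 0, confirming Bessel's inequality. (The deficit equals ||v − Σ <v,e_j> e_j||^2, the squared distance from v to span{e_j}.)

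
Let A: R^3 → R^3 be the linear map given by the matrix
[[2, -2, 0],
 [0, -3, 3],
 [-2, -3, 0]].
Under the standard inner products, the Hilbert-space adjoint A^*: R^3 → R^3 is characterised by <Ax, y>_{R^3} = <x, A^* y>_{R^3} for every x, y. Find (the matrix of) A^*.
A^* = A^T =
[[2, 0, -2],
 [-2, -3, -3],
 [0, 3, 0]]

For real matrices with standard dot products, the defining identity <Ax, y> = <x, A^* y> gives (Ax)^T y = x^T (A^*) y, i.e. x^T A^T y = x^T (A^*) y. Since this holds for all x, y, we must have A^* = A^T. Therefore
A^* =
[[2, 0, -2],
 [-2, -3, -3],
 [0, 3, 0]].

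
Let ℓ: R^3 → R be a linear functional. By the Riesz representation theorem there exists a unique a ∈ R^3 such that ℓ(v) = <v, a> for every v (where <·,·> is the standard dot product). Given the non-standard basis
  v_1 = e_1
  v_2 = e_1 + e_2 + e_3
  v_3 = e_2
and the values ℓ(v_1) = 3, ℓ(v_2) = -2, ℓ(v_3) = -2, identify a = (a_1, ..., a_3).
a = (3, -2, -3)

Write a = (a_1, ..., a_3) in the standard basis. For each basis vector v_i, ℓ(v_i) = <v_i, a> is a linear equation in the a_j's. Collect the n equations into a matrix system V a = ℓ, where row i of V is v_i (expressed in the standard basis). Since V is invertible (lower-triangular with 1s on the diagonal, up to permutation), solve by back-substitution:
  V =
[[1, 0, 0],
 [1, 1, 1],
 [0, 1, 0]]
  V a = (3, -2, -2)
Solving gives a = (3, -2, -3).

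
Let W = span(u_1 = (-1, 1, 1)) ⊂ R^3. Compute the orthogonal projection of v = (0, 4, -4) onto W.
proj_W(v) = (0, 0, 0)

Set up U = [u_1 | ... | u_1] ∈ R^(3×1). The projector onto W = col(U) is P = U (U^T U)^(-1) U^T.
Compute U^T U =
  [3],
and U^T v = (0).
Solve U^T U · c = U^T v for the coefficients: c = (0). The projection is proj_W(v) = U c.
Check: (v - proj_W(v)) · u_1 = 0  (should be 0).
Result: proj_W(v) = (0, 0, 0).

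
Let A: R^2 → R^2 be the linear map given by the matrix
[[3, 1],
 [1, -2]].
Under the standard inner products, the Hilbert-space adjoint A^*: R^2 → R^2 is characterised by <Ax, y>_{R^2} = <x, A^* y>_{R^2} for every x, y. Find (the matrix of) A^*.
A^* = A^T =
[[3, 1],
 [1, -2]]

For real matrices with standard dot products, the defining identity <Ax, y> = <x, A^* y> gives (Ax)^T y = x^T (A^*) y, i.e. x^T A^T y = x^T (A^*) y. Since this holds for all x, y, we must have A^* = A^T. Therefore
A^* =
[[3, 1],
 [1, -2]].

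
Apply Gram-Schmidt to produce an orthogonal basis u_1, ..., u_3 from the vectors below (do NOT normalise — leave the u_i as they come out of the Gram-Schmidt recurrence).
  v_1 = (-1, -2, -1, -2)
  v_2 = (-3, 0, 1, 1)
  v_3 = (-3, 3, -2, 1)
Orthogonal basis:
  u_1 = (-1, -2, -1, -2)
  u_2 = (-3, 0, 1, 1)
  u_3 = (-123/110, 12/5, -333/110, -18/55)

Apply the Gram-Schmidt recurrence
  u_1 = v_1
  u_i = v_i − Σ_{j<i} ((v_i · u_j) / (u_j · u_j)) · u_j.

Step by step this gives:
  u_1 = (-1, -2, -1, -2)
  u_2 = (-3, 0, 1, 1)
  u_3 = (-123/110, 12/5, -333/110, -18/55)

Orthogonality check:
  u_2 · u_1 = 0 (should be 0)
  u_3 · u_1 = 0 (should be 0)
  u_3 · u_2 = 0 (should be 0)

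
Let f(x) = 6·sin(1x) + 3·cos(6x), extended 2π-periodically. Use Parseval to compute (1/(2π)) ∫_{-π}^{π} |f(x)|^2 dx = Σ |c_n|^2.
Σ |c_n|^2 = 45/2

Expand |f|^2 and use orthogonality of {sin(nx), cos(mx)} on [-π, π]:
  ∫_{-π}^{π} sin(nx)^2 dx = π, ∫ cos(mx)^2 dx = π, and cross terms integrate to 0.
So ∫_{-π}^{π} f(x)^2 dx = 6^2 · π + 3^2 · π = (36 + 9)π.
Divide by 2π: (36 + 9)/2 = 45/2.
By Parseval, this equals Σ |c_n|^2.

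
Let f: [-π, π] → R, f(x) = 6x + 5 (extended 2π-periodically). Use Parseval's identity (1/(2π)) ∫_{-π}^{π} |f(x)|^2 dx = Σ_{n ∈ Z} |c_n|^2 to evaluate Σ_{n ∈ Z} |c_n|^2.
Σ |c_n|^2 = 12π^2 + 25

Expand and integrate term by term over [-π, π]:
  ∫ (6x)^2 dx = 36·(2π^3/3); ∫ 2·6·(5)·x dx = 0 (odd integrand); ∫ 5^2 dx = 25·2π.
So (1/(2π)) ∫_{-π}^{π} (6x + 5)^2 dx = 36π^2/3 + 25 = 12π^2 + 25.
Parseval ⇒ Σ |c_n|^2 = 12π^2 + 25.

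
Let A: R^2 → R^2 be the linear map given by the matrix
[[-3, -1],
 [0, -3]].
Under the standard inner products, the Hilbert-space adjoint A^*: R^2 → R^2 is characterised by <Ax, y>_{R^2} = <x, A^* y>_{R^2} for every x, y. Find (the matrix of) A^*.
A^* = A^T =
[[-3, 0],
 [-1, -3]]

For real matrices with standard dot products, the defining identity <Ax, y> = <x, A^* y> gives (Ax)^T y = x^T (A^*) y, i.e. x^T A^T y = x^T (A^*) y. Since this holds for all x, y, we must have A^* = A^T. Therefore
A^* =
[[-3, 0],
 [-1, -3]].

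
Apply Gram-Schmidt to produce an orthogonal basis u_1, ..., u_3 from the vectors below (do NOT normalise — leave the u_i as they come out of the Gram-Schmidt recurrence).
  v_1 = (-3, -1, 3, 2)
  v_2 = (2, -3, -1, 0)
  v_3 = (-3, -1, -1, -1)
Orthogonal basis:
  u_1 = (-3, -1, 3, 2)
  u_2 = (28/23, -75/23, -5/23, 12/23)
  u_3 = (-326/143, -138/143, -238/143, -201/143)

Apply the Gram-Schmidt recurrence
  u_1 = v_1
  u_i = v_i − Σ_{j<i} ((v_i · u_j) / (u_j · u_j)) · u_j.

Step by step this gives:
  u_1 = (-3, -1, 3, 2)
  u_2 = (28/23, -75/23, -5/23, 12/23)
  u_3 = (-326/143, -138/143, -238/143, -201/143)

Orthogonality check:
  u_2 · u_1 = 0 (should be 0)
  u_3 · u_1 = 0 (should be 0)
  u_3 · u_2 = 0 (should be 0)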